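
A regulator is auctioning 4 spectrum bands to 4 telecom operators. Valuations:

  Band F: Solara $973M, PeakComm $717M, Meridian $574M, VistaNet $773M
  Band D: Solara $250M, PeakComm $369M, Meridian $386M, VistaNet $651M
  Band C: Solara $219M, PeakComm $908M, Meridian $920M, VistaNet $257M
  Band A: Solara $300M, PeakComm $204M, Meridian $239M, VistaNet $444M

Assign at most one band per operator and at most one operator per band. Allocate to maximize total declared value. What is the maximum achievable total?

Optimal: Solara→Band F ($973M), PeakComm→Band C ($908M), Meridian→Band A ($239M), VistaNet→Band D ($651M) — total 973+908+239+651 = $2771M.
Row-greedy (each operator in turn takes its best remaining band) gives $2711M, worse by 60.

Maximum total: $2771M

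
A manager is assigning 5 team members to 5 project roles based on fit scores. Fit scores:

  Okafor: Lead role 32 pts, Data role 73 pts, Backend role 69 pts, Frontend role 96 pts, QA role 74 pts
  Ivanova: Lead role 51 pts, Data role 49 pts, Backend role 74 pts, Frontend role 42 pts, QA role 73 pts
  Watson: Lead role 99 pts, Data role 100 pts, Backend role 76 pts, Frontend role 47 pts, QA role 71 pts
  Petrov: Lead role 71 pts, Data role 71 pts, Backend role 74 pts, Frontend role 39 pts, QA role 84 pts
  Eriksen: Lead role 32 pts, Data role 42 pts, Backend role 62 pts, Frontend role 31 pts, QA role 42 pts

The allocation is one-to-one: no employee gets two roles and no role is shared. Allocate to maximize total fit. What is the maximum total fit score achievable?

Optimal: Okafor→Frontend role (96 pts), Ivanova→QA role (73 pts), Watson→Data role (100 pts), Petrov→Lead role (71 pts), Eriksen→Backend role (62 pts) — total 96+73+100+71+62 = 402 pts.
Row-greedy (each employee in turn takes its best remaining role) gives 386 pts, worse by 16.

Maximum total: 402 pts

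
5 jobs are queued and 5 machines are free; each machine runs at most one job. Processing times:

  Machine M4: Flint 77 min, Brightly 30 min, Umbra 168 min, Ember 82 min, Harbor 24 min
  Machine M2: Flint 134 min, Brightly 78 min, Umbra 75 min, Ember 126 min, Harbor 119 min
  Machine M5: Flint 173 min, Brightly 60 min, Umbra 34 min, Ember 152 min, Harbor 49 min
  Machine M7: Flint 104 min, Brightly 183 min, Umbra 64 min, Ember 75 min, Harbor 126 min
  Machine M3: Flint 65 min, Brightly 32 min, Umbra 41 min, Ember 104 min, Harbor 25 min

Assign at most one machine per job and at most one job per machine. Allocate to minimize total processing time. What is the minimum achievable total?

Optimal: Flint→Machine M3 (65 min), Brightly→Machine M2 (78 min), Umbra→Machine M5 (34 min), Ember→Machine M7 (75 min), Harbor→Machine M4 (24 min) — total 65+78+34+75+24 = 276 min.
Min-entry greedy (repeatedly take the single cheapest remaining cell) gives 299 min, worse by 23.

Minimum total: 276 min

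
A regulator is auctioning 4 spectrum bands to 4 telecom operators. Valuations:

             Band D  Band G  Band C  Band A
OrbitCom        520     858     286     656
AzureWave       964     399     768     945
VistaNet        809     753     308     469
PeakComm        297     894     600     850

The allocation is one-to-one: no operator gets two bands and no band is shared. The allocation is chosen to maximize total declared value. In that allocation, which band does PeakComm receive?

Treat this as an assignment problem: match each operator to one band.
Optimal: OrbitCom→Band G ($858M), AzureWave→Band C ($768M), VistaNet→Band D ($809M), PeakComm→Band A ($850M) — total 858+768+809+850 = $3285M.
Row-greedy (each operator in turn takes its best remaining band) gives $2891M, worse by 394.
Next-best assignment: OrbitCom→Band G, AzureWave→Band A, VistaNet→Band D, PeakComm→Band C = $3212M.
PeakComm's own top band is Band G ($894M), but forcing PeakComm→Band G and reassigning the rest optimally gives only $3127M — worse by 158.

PeakComm receives Band A.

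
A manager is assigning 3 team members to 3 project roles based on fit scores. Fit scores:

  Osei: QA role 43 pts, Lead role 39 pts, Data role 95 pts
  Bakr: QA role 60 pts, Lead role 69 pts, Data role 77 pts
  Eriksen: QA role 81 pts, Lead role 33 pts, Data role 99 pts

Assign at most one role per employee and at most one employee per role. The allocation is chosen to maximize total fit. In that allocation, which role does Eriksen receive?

Optimal: Osei→Data role (95 pts), Bakr→Lead role (69 pts), Eriksen→QA role (81 pts) — total 95+69+81 = 245 pts.
Max-entry greedy (repeatedly take the single best remaining cell) gives 211 pts, worse by 34.
Swapping Bakr↔Osei (Bakr→Data role 77 pts, Osei→Lead role 39 pts) loses 48.
Eriksen's own top role is Data role (99 pts), but forcing Eriksen→Data role and reassigning the rest optimally gives only 211 pts — worse by 34.

Eriksen receives QA role.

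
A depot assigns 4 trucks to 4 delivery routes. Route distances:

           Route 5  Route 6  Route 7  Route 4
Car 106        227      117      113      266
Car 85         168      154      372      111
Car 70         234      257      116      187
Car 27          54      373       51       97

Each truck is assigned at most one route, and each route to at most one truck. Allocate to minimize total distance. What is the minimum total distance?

Optimal: Car 106→Route 6 (117 km), Car 85→Route 4 (111 km), Car 70→Route 7 (116 km), Car 27→Route 5 (54 km) — total 117+111+116+54 = 398 km.
Min-entry greedy (repeatedly take the single cheapest remaining cell) gives 513 km, worse by 115.
Next-best assignment: Car 106→Route 6, Car 85→Route 5, Car 70→Route 7, Car 27→Route 4 = 498 km.
Swapping Car 106↔Car 85 (Car 106→Route 4 266 km, Car 85→Route 6 154 km) adds 192.
Every other assignment is strictly worse.

Minimum total: 398 km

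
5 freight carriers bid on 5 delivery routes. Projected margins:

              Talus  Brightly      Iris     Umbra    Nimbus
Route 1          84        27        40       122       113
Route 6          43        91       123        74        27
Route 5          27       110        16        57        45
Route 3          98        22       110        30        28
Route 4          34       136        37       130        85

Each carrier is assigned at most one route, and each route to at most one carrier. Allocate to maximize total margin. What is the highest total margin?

This is the linear assignment problem.
Optimal: Talus→Route 3 ($98k), Brightly→Route 5 ($110k), Iris→Route 6 ($123k), Umbra→Route 4 ($130k), Nimbus→Route 1 ($113k) — total 98+110+123+130+113 = $574k.
Column-greedy (each route in turn goes to its best remaining carrier) gives $538k, worse by 36.
Swapping Iris↔Umbra (Iris→Route 4 $37k, Umbra→Route 6 $74k) loses 142.

Max total: $574k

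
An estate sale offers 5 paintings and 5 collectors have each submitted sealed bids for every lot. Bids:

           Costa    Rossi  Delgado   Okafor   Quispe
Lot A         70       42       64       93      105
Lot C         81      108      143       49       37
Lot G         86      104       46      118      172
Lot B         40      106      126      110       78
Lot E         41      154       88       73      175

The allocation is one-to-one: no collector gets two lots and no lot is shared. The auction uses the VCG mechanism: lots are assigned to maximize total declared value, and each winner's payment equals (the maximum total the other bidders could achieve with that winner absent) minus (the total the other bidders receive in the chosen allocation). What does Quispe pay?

Efficient allocation: Costa→Lot A ($70), Rossi→Lot E ($154), Delgado→Lot C ($143), Okafor→Lot B ($110), Quispe→Lot G ($172); total welfare W = $649.
Quispe receives Lot G at value $172, so the others get W − 172 = $477.
Without Quispe: best allocation of the remaining 4 bidders over all 5 lots is Costa→Lot G ($86), Rossi→Lot E ($154), Delgado→Lot C ($143), Okafor→Lot B ($110), total $493.
VCG payment = (others' best without Quispe) − (others' welfare with Quispe) = 493 − 477 = $16.

Quispe pays $16.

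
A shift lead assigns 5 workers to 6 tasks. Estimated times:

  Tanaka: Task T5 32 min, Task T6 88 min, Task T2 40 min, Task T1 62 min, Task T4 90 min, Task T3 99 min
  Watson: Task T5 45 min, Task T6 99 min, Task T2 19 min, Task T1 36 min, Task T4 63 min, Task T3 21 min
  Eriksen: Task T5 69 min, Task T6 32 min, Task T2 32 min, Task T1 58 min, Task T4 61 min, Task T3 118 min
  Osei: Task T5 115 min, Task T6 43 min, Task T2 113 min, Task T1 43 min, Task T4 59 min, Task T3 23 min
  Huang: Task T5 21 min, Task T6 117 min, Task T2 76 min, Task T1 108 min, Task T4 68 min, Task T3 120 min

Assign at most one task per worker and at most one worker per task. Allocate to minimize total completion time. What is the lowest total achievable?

Optimal: Tanaka→Task T2 (40 min), Watson→Task T1 (36 min), Eriksen→Task T6 (32 min), Osei→Task T3 (23 min), Huang→Task T5 (21 min) — total 40+36+32+23+21 = 152 min.
Min-entry greedy (repeatedly take the single cheapest remaining cell) gives 157 min, worse by 5.
Swapping Eriksen↔Watson (Eriksen→Task T1 58 min, Watson→Task T6 99 min) adds 89.

Minimum total: 152 min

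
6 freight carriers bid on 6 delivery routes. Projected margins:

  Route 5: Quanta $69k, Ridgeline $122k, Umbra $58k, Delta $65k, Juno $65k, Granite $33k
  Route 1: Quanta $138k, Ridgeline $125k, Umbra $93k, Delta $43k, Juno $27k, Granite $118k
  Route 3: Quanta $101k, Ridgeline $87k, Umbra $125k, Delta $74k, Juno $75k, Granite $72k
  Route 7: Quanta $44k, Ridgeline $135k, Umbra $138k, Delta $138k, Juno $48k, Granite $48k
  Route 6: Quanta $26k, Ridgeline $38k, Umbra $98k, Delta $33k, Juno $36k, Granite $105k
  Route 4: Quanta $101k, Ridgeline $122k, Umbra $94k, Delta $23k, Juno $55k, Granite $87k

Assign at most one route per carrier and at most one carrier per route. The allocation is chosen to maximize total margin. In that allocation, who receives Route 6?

Optimal: Quanta→Route 1 ($138k), Ridgeline→Route 4 ($122k), Umbra→Route 3 ($125k), Delta→Route 7 ($138k), Juno→Route 5 ($65k), Granite→Route 6 ($105k) — total 138+122+125+138+65+105 = $693k.
Row-greedy (each carrier in turn takes its best remaining route) gives $623k, worse by 70.
Next-best assignment: Quanta→Route 1, Ridgeline→Route 5, Umbra→Route 3, Delta→Route 7, Juno→Route 4, Granite→Route 6 = $683k.
Swapping Delta↔Umbra (Delta→Route 3 $74k, Umbra→Route 7 $138k) loses 51.
Every other assignment is strictly worse.
Granite's own top route is Route 1 ($118k), but forcing Granite→Route 1 and reassigning the rest optimally gives only $652k — worse by 41.

Granite receives Route 6.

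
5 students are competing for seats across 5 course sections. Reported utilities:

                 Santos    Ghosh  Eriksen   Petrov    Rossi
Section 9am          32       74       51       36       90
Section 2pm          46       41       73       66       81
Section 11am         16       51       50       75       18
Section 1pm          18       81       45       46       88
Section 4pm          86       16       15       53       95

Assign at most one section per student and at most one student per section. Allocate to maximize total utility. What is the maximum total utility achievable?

Maximum total: 405 points

Optimal: Santos→Section 4pm (86 points), Ghosh→Section 1pm (81 points), Eriksen→Section 2pm (73 points), Petrov→Section 11am (75 points), Rossi→Section 9am (90 points) — total 86+81+73+75+90 = 405 points.
Max-entry greedy (repeatedly take the single best remaining cell) gives 356 points, worse by 49.
No other one-to-one assignment exceeds 405 points.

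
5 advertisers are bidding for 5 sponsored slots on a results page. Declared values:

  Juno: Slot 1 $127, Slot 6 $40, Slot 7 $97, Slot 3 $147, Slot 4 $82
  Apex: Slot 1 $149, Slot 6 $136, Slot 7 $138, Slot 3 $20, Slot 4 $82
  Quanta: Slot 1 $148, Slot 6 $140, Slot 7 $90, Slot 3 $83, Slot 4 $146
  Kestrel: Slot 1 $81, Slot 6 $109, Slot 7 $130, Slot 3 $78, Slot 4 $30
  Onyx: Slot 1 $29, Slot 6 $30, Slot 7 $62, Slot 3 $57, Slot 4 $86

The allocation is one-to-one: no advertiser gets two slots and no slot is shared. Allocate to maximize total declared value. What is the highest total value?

Maximum total: $652

Optimal: Juno→Slot 3 ($147), Apex→Slot 1 ($149), Quanta→Slot 6 ($140), Kestrel→Slot 7 ($130), Onyx→Slot 4 ($86) — total 147+149+140+130+86 = $652.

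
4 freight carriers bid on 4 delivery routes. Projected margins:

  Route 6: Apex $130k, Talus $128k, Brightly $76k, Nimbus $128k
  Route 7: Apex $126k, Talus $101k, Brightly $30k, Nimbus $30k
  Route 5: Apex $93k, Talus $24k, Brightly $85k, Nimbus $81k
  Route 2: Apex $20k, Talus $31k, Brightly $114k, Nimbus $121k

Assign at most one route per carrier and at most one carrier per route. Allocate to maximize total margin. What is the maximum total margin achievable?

Optimal: Apex→Route 7 ($126k), Talus→Route 6 ($128k), Brightly→Route 5 ($85k), Nimbus→Route 2 ($121k) — total 126+128+85+121 = $460k.
Row-greedy (each carrier in turn takes its best remaining route) gives $426k, worse by 34.
Next-best assignment: Apex→Route 7, Talus→Route 6, Brightly→Route 2, Nimbus→Route 5 = $449k.
Swapping Nimbus↔Talus (Nimbus→Route 6 $128k, Talus→Route 2 $31k) loses 90.

Max total: $460k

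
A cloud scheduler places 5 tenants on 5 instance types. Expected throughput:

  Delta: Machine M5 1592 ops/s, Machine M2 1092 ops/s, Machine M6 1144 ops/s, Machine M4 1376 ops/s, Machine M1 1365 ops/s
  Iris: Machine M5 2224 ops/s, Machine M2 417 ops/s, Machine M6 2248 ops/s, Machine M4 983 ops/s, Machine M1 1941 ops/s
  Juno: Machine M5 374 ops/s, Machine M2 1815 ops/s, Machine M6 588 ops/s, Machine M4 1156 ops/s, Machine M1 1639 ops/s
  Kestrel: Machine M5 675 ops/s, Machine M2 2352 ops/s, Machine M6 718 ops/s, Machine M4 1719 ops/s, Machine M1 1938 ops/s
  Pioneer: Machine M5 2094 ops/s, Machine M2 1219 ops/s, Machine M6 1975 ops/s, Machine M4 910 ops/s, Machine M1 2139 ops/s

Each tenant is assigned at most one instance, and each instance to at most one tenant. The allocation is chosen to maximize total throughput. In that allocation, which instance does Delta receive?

Delta receives Machine M4.

Optimal: Delta→Machine M4 (1376 ops/s), Iris→Machine M6 (2248 ops/s), Juno→Machine M1 (1639 ops/s), Kestrel→Machine M2 (2352 ops/s), Pioneer→Machine M5 (2094 ops/s) — total 1376+2248+1639+2352+2094 = 9709 ops/s.
Column-greedy (each instance in turn goes to its best remaining tenant) gives 9566 ops/s, worse by 143.
Next-best assignment: Delta→Machine M4, Iris→Machine M5, Juno→Machine M1, Kestrel→Machine M2, Pioneer→Machine M6 = 9566 ops/s.
Swapping Kestrel↔Juno (Kestrel→Machine M1 1938 ops/s, Juno→Machine M2 1815 ops/s) loses 238.
No other one-to-one assignment exceeds 9709 ops/s.
Delta's own top instance is Machine M5 (1592 ops/s), but forcing Delta→Machine M5 and reassigning the rest optimally gives only 9513 ops/s — worse by 196.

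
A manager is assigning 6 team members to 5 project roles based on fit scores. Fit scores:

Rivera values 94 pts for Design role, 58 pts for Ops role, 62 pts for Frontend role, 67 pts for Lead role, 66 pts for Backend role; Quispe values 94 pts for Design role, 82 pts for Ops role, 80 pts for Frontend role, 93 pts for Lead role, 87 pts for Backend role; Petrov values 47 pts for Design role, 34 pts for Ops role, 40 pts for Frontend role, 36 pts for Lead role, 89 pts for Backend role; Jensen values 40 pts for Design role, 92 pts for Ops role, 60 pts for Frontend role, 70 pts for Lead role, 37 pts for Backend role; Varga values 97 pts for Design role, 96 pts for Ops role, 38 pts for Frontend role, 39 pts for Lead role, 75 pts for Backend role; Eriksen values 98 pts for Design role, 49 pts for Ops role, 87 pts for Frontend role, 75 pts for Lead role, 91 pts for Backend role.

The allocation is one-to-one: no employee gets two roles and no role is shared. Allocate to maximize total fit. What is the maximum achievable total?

Treat this as an assignment problem: match each employee to one role.
Optimal: Rivera→Design role (94 pts), Varga→Ops role (96 pts), Eriksen→Frontend role (87 pts), Quispe→Lead role (93 pts), Petrov→Backend role (89 pts) — total 94+96+87+93+89 = 459 pts.
Column-greedy (each role in turn goes to its best remaining employee) gives 433 pts, worse by 26.
Swapping Quispe↔Petrov (Quispe→Backend role 87 pts, Petrov→Lead role 36 pts) loses 59.
Checked against all permutations: 459 pts is optimal.

Maximum total: 459 pts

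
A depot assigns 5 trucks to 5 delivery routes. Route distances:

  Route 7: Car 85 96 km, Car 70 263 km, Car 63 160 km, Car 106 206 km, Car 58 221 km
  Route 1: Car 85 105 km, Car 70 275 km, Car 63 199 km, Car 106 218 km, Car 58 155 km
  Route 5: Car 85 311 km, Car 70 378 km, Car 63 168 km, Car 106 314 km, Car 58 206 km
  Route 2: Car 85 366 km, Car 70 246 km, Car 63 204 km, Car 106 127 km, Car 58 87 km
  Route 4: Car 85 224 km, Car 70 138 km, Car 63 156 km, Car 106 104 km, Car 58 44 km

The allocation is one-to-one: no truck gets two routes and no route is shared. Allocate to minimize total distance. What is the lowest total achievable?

Optimal: Car 85→Route 7 (96 km), Car 70→Route 4 (138 km), Car 63→Route 5 (168 km), Car 106→Route 2 (127 km), Car 58→Route 1 (155 km) — total 96+138+168+127+155 = 684 km.
Min-entry greedy (repeatedly take the single cheapest remaining cell) gives 710 km, worse by 26.
Every other assignment is strictly worse.

Minimum total: 684 km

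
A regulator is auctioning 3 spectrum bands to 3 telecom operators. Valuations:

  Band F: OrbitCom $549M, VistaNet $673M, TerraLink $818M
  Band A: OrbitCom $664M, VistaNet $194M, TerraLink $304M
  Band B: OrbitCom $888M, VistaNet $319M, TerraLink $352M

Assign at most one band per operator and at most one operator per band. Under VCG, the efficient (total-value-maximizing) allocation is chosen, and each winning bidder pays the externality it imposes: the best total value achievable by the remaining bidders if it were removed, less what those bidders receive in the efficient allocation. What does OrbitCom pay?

Efficient allocation: OrbitCom→Band B ($888M), VistaNet→Band A ($194M), TerraLink→Band F ($818M); total welfare W = $1900M.
OrbitCom receives Band B at value $888M, so the others get W − 888 = $1012M.
Without OrbitCom: best allocation of the remaining 2 bidders over all 3 bands is VistaNet→Band B ($319M), TerraLink→Band F ($818M), total $1137M.
VCG payment = (others' best without OrbitCom) − (others' welfare with OrbitCom) = 1137 − 1012 = $125M.

OrbitCom pays $125M.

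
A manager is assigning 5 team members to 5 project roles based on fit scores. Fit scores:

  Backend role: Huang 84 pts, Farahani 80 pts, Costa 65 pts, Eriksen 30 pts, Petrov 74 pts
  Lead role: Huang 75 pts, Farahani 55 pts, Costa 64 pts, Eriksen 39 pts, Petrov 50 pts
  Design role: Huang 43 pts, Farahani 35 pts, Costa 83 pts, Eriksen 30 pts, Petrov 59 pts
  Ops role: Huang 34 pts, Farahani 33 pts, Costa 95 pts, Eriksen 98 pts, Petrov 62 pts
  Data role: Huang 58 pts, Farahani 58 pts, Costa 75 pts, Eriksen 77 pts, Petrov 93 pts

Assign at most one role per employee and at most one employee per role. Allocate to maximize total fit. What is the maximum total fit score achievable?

Max total: 429 pts

Optimal: Huang→Lead role (75 pts), Farahani→Backend role (80 pts), Costa→Design role (83 pts), Eriksen→Ops role (98 pts), Petrov→Data role (93 pts) — total 75+80+83+98+93 = 429 pts.
Column-greedy (each role in turn goes to its best remaining employee) gives 363 pts, worse by 66.
Swapping Eriksen↔Huang (Eriksen→Lead role 39 pts, Huang→Ops role 34 pts) loses 100.
Checked against all permutations: 429 pts is optimal.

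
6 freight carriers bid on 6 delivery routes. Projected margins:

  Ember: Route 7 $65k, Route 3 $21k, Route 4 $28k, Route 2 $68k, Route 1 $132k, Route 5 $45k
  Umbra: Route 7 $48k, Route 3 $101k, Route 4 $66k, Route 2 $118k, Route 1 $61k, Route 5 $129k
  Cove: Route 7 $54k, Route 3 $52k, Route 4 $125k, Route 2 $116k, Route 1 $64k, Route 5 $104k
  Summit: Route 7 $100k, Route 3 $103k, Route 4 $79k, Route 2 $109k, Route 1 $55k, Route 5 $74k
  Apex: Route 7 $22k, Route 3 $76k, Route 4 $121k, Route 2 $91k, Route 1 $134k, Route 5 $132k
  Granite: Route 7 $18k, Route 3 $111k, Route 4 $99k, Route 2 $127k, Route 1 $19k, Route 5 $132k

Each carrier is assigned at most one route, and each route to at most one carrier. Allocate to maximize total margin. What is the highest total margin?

Max total: $718k

Treat this as an assignment problem: match each carrier to one route.
Optimal: Ember→Route 1 ($132k), Umbra→Route 2 ($118k), Cove→Route 4 ($125k), Summit→Route 7 ($100k), Apex→Route 5 ($132k), Granite→Route 3 ($111k) — total 132+118+125+100+132+111 = $718k.
Column-greedy (each route in turn goes to its best remaining carrier) gives $633k, worse by 85.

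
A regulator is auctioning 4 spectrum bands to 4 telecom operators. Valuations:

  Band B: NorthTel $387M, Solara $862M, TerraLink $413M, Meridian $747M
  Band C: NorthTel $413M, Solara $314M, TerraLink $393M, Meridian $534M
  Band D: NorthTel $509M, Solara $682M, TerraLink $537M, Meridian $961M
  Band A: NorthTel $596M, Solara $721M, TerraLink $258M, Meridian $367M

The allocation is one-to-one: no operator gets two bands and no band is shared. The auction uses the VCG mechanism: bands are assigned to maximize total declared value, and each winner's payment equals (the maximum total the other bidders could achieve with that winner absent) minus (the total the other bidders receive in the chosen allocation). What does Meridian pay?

Meridian pays $144M.

Efficient allocation: NorthTel→Band A ($596M), Solara→Band B ($862M), TerraLink→Band C ($393M), Meridian→Band D ($961M); total welfare W = $2812M.
Meridian receives Band D at value $961M, so the others get W − 961 = $1851M.
Without Meridian: best allocation of the remaining 3 bidders over all 4 bands is NorthTel→Band A ($596M), Solara→Band B ($862M), TerraLink→Band D ($537M), total $1995M.
VCG payment = (others' best without Meridian) − (others' welfare with Meridian) = 1995 − 1851 = $144M.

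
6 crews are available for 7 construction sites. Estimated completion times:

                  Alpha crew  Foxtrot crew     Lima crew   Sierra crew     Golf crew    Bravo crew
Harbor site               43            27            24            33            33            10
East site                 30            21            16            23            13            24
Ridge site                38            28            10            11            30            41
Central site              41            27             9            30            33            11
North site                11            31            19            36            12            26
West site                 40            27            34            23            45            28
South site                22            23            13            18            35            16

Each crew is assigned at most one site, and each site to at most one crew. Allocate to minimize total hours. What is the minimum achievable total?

Minimum total: 77 hours

Optimal: Alpha crew→North site (11 hours), Foxtrot crew→South site (23 hours), Lima crew→Central site (9 hours), Sierra crew→Ridge site (11 hours), Golf crew→East site (13 hours), Bravo crew→Harbor site (10 hours) — total 11+23+9+11+13+10 = 77 hours.
Column-greedy (each site in turn goes to its cheapest remaining crew) gives 94 hours, worse by 17.
Swapping Foxtrot crew↔Golf crew (Foxtrot crew→East site 21 hours, Golf crew→South site 35 hours) adds 20.
Every other assignment is strictly worse.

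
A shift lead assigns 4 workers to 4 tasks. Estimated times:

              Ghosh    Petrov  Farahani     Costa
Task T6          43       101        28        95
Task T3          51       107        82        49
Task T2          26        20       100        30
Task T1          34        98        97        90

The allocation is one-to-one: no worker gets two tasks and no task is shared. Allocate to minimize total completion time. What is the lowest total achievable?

Minimum total: 131 min

Optimal: Ghosh→Task T1 (34 min), Petrov→Task T2 (20 min), Farahani→Task T6 (28 min), Costa→Task T3 (49 min) — total 34+20+28+49 = 131 min.
Row-greedy (each worker in turn takes its cheapest remaining task) gives 201 min, worse by 70.
Swapping Petrov↔Farahani (Petrov→Task T6 101 min, Farahani→Task T2 100 min) adds 153.
Checked against all permutations: 131 min is optimal.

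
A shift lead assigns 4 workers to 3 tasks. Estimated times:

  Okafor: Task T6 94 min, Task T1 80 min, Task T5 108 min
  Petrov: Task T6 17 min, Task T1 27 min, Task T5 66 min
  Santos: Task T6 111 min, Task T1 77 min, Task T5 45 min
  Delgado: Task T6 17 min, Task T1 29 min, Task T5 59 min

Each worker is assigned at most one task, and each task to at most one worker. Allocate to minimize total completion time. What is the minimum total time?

Optimal: Delgado→Task T6 (17 min), Petrov→Task T1 (27 min), Santos→Task T5 (45 min) — total 17+27+45 = 89 min.
Row-greedy (each worker in turn takes its cheapest remaining task) gives 142 min, worse by 53.
Swapping Petrov↔Santos (Petrov→Task T5 66 min, Santos→Task T1 77 min) adds 71.

Min total: 89 min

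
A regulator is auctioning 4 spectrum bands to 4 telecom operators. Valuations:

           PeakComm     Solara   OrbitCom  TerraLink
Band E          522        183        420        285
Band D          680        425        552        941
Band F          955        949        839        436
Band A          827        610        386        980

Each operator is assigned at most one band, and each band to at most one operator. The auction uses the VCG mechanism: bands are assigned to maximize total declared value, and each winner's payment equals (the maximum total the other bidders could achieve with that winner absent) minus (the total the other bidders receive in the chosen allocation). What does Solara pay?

Solara pays $419M.

Efficient allocation: PeakComm→Band A ($827M), Solara→Band F ($949M), OrbitCom→Band E ($420M), TerraLink→Band D ($941M); total welfare W = $3137M.
Solara receives Band F at value $949M, so the others get W − 949 = $2188M.
Without Solara: best allocation of the remaining 3 bidders over all 4 bands is PeakComm→Band A ($827M), OrbitCom→Band F ($839M), TerraLink→Band D ($941M), total $2607M.
VCG payment = (others' best without Solara) − (others' welfare with Solara) = 2607 − 2188 = $419M.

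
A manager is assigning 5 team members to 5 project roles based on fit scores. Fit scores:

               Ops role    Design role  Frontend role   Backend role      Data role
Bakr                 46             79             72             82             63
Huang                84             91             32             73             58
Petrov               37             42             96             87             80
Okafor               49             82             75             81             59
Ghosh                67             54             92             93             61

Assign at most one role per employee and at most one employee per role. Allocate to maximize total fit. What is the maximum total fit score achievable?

Optimal: Bakr→Backend role (82 pts), Huang→Ops role (84 pts), Petrov→Data role (80 pts), Okafor→Design role (82 pts), Ghosh→Frontend role (92 pts) — total 82+84+80+82+92 = 420 pts.
Row-greedy (each employee in turn takes its best remaining role) gives 395 pts, worse by 25.
No other one-to-one assignment exceeds 420 pts.

Max total: 420 pts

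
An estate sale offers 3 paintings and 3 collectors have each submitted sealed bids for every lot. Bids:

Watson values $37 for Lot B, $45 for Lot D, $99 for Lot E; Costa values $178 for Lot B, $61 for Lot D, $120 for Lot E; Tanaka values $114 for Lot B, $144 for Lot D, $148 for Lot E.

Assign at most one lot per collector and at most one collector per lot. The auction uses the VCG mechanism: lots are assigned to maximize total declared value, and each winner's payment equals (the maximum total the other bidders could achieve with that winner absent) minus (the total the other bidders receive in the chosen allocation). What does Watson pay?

Efficient allocation: Watson→Lot E ($99), Costa→Lot B ($178), Tanaka→Lot D ($144); total welfare W = $421.
Watson receives Lot E at value $99, so the others get W − 99 = $322.
Without Watson: best allocation of the remaining 2 bidders over all 3 lots is Costa→Lot B ($178), Tanaka→Lot E ($148), total $326.
VCG payment = (others' best without Watson) − (others' welfare with Watson) = 326 − 322 = $4.

Watson pays $4.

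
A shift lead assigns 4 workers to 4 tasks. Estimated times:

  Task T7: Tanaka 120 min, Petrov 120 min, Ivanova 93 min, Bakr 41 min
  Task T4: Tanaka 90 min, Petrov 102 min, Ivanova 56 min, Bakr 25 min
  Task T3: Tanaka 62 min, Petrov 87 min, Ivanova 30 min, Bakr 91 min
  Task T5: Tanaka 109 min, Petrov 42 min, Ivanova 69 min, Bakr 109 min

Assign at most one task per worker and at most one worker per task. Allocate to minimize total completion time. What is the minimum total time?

Minimum total: 201 min

This is a one-to-one assignment (minimum-cost bipartite matching).
Optimal: Tanaka→Task T3 (62 min), Petrov→Task T5 (42 min), Ivanova→Task T4 (56 min), Bakr→Task T7 (41 min) — total 62+42+56+41 = 201 min.
Min-entry greedy (repeatedly take the single cheapest remaining cell) gives 217 min, worse by 16.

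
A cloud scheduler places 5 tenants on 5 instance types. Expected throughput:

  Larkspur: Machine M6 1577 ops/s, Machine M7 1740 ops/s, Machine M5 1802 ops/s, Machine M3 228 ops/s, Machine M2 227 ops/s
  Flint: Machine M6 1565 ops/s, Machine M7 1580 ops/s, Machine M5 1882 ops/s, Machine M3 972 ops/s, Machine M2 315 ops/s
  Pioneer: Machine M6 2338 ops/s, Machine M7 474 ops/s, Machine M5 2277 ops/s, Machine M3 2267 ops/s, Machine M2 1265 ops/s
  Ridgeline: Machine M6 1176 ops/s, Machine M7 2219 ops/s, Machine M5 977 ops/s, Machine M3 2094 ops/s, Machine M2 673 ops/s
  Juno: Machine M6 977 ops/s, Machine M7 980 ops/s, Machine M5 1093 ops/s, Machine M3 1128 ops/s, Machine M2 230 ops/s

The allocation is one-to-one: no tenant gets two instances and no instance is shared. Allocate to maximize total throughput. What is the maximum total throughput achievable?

Maximum total: 8284 ops/s

Optimal: Larkspur→Machine M7 (1740 ops/s), Flint→Machine M5 (1882 ops/s), Pioneer→Machine M6 (2338 ops/s), Ridgeline→Machine M3 (2094 ops/s), Juno→Machine M2 (230 ops/s) — total 1740+1882+2338+2094+230 = 8284 ops/s.
Max-entry greedy (repeatedly take the single best remaining cell) gives 7794 ops/s, worse by 490.
Next-best assignment: Larkspur→Machine M6, Flint→Machine M5, Pioneer→Machine M3, Ridgeline→Machine M7, Juno→Machine M2 = 8175 ops/s.
Swapping Larkspur↔Pioneer (Larkspur→Machine M6 1577 ops/s, Pioneer→Machine M7 474 ops/s) loses 2027.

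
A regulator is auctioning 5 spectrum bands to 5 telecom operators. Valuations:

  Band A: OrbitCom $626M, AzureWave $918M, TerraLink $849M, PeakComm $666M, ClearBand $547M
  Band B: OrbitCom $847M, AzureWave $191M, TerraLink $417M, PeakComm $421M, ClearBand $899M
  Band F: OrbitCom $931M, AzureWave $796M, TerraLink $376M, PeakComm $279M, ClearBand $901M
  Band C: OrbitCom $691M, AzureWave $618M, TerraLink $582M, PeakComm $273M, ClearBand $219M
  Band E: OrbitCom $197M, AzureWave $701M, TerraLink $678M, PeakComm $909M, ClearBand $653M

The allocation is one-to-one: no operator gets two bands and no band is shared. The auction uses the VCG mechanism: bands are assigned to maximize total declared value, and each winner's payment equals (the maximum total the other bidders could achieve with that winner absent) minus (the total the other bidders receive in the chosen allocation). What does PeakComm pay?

PeakComm pays $96M.

Efficient allocation: OrbitCom→Band F ($931M), AzureWave→Band A ($918M), TerraLink→Band C ($582M), PeakComm→Band E ($909M), ClearBand→Band B ($899M); total welfare W = $4239M.
PeakComm receives Band E at value $909M, so the others get W − 909 = $3330M.
Without PeakComm: best allocation of the remaining 4 bidders over all 5 bands is OrbitCom→Band F ($931M), AzureWave→Band A ($918M), TerraLink→Band E ($678M), ClearBand→Band B ($899M), total $3426M.
VCG payment = (others' best without PeakComm) − (others' welfare with PeakComm) = 3426 − 3330 = $96M.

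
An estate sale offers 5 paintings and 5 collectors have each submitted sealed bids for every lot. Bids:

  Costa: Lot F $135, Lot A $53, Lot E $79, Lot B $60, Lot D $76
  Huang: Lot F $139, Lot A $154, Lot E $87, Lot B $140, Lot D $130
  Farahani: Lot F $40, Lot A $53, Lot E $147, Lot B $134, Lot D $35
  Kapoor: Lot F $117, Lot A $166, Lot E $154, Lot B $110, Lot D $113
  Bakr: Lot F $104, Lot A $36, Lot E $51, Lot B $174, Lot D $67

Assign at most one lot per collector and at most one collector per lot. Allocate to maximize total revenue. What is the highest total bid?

Max total: $752

Optimal: Costa→Lot F ($135), Huang→Lot D ($130), Farahani→Lot E ($147), Kapoor→Lot A ($166), Bakr→Lot B ($174) — total 135+130+147+166+174 = $752.
Column-greedy (each lot in turn goes to its best remaining collector) gives $702, worse by 50.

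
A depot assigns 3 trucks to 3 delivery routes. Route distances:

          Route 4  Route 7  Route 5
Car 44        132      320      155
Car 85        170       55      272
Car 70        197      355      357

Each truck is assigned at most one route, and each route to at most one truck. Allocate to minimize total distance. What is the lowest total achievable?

Minimum total: 407 km

Treat this as an assignment problem: match each truck to one route.
Optimal: Car 44→Route 5 (155 km), Car 85→Route 7 (55 km), Car 70→Route 4 (197 km) — total 155+55+197 = 407 km.
Row-greedy (each truck in turn takes its cheapest remaining route) gives 544 km, worse by 137.
Swapping Car 85↔Car 70 (Car 85→Route 4 170 km, Car 70→Route 7 355 km) adds 273.
No other one-to-one assignment undercuts 407 km.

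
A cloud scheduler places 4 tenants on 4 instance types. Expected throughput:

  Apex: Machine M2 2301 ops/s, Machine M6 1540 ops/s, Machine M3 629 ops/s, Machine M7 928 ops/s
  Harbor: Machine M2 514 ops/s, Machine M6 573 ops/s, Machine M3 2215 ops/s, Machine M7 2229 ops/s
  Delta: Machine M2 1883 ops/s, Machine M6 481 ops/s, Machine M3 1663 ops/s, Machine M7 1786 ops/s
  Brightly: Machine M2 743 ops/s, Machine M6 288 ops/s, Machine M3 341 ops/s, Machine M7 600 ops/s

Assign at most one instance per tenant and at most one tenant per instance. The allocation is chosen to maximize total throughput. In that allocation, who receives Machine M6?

Brightly receives Machine M6.

Treat this as an assignment problem: match each tenant to one instance.
Optimal: Apex→Machine M2 (2301 ops/s), Harbor→Machine M3 (2215 ops/s), Delta→Machine M7 (1786 ops/s), Brightly→Machine M6 (288 ops/s) — total 2301+2215+1786+288 = 6590 ops/s.
Column-greedy (each instance in turn goes to its best remaining tenant) gives 5137 ops/s, worse by 1453.
Next-best assignment: Apex→Machine M2, Harbor→Machine M7, Delta→Machine M3, Brightly→Machine M6 = 6481 ops/s.
Swapping Delta↔Apex (Delta→Machine M2 1883 ops/s, Apex→Machine M7 928 ops/s) loses 1276.
No other one-to-one assignment exceeds 6590 ops/s.
Brightly's own top instance is Machine M2 (743 ops/s), but forcing Brightly→Machine M2 and reassigning the rest optimally gives only 6284 ops/s — worse by 306.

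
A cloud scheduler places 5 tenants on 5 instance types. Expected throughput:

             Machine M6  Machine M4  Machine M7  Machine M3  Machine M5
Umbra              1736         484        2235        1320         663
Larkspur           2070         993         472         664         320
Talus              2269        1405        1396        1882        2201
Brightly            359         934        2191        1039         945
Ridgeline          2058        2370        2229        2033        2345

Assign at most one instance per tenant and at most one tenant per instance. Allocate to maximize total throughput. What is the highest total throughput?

Optimal: Umbra→Machine M3 (1320 ops/s), Larkspur→Machine M6 (2070 ops/s), Talus→Machine M5 (2201 ops/s), Brightly→Machine M7 (2191 ops/s), Ridgeline→Machine M4 (2370 ops/s) — total 1320+2070+2201+2191+2370 = 10152 ops/s.
Row-greedy (each tenant in turn takes its best remaining instance) gives 9915 ops/s, worse by 237.
Next-best assignment: Umbra→Machine M7, Larkspur→Machine M6, Talus→Machine M5, Brightly→Machine M3, Ridgeline→Machine M4 = 9915 ops/s.

Maximum total: 10152 ops/s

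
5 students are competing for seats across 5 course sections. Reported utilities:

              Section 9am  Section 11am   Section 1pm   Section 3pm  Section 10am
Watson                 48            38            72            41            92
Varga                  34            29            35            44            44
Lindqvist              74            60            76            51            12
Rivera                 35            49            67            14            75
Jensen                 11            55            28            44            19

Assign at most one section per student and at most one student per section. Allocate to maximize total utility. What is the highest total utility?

Maximum total: 332 points

This is the linear assignment problem.
Optimal: Watson→Section 10am (92 points), Varga→Section 3pm (44 points), Lindqvist→Section 9am (74 points), Rivera→Section 1pm (67 points), Jensen→Section 11am (55 points) — total 92+44+74+67+55 = 332 points.
Max-entry greedy (repeatedly take the single best remaining cell) gives 302 points, worse by 30.
Next-best assignment: Watson→Section 1pm, Varga→Section 3pm, Lindqvist→Section 9am, Rivera→Section 10am, Jensen→Section 11am = 320 points.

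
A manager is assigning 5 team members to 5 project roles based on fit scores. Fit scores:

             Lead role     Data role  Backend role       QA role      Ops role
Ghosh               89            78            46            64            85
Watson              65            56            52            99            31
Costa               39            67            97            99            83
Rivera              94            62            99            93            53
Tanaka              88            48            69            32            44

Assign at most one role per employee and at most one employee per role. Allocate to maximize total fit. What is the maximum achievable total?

Max total: 447 pts

Optimal: Ghosh→Data role (78 pts), Watson→QA role (99 pts), Costa→Ops role (83 pts), Rivera→Backend role (99 pts), Tanaka→Lead role (88 pts) — total 78+99+83+99+88 = 447 pts.
Max-entry greedy (repeatedly take the single best remaining cell) gives 418 pts, worse by 29.
Next-best assignment: Ghosh→Ops role, Watson→QA role, Costa→Data role, Rivera→Backend role, Tanaka→Lead role = 438 pts.
Swapping Watson↔Tanaka (Watson→Lead role 65 pts, Tanaka→QA role 32 pts) loses 90.
Checked against all permutations: 447 pts is optimal.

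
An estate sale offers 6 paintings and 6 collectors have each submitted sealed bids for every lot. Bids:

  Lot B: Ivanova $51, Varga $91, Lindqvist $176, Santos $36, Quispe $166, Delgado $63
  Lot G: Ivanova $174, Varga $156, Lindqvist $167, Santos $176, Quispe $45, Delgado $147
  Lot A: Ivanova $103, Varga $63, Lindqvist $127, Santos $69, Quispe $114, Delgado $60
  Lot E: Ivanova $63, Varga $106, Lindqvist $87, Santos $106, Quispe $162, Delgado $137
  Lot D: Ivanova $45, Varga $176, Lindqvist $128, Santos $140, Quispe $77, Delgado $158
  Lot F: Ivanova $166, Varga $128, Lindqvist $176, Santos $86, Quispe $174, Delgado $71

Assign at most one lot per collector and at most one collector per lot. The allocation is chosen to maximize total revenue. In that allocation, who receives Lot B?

Quispe receives Lot B.

This is the linear assignment problem.
Optimal: Ivanova→Lot F ($166), Varga→Lot D ($176), Lindqvist→Lot A ($127), Santos→Lot G ($176), Quispe→Lot B ($166), Delgado→Lot E ($137) — total 166+176+127+176+166+137 = $948.
Max-entry greedy (repeatedly take the single best remaining cell) gives $942, worse by 6.
Next-best assignment: Ivanova→Lot F, Varga→Lot D, Lindqvist→Lot B, Santos→Lot G, Quispe→Lot A, Delgado→Lot E = $945.
Quispe's own top lot is Lot F ($174), but forcing Quispe→Lot F and reassigning the rest optimally gives only $942 — worse by 6.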